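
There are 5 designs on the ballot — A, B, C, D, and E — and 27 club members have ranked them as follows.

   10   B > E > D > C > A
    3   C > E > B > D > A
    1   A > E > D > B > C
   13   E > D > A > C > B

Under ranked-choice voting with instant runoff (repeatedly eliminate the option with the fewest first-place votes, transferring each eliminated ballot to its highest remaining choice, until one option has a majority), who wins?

E

Round 1: E 13, B 10, C 3, A 1, D 0. D has the fewest and is eliminated.
Round 2: E 13, B 10, C 3, A 1. A has the fewest and is eliminated.
Round 3: E 14, B 10, C 3. E has a majority.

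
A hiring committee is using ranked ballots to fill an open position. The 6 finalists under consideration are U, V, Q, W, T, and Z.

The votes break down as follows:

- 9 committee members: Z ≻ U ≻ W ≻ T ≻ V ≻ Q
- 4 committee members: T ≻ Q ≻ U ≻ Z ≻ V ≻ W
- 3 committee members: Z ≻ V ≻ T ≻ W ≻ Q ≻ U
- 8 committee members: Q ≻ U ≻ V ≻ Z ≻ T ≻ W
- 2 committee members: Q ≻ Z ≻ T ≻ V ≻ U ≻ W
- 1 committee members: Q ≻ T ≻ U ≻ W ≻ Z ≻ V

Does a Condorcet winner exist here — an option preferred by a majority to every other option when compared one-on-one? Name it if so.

There is no Condorcet winner

Head-to-head results (27 voters total):
U vs V: U wins 22–5.
U vs Q: Q wins 18–9.
U vs W: U wins 24–3.
U vs T: U wins 17–10.
U vs Z: Z wins 14–13.
V vs Q: Q wins 15–12.
V vs W: V wins 17–10.
V vs T: T wins 16–11.
V vs Z: Z wins 19–8.
Q vs W: Q wins 15–12.
Q vs T: T wins 16–11.
Q vs Z: Q wins 15–12.
W vs T: T wins 18–9.
W vs Z: Z wins 26–1.
T vs Z: Z wins 22–5.
No candidate beats all others: U beats T beats Q beats U, a majority cycle.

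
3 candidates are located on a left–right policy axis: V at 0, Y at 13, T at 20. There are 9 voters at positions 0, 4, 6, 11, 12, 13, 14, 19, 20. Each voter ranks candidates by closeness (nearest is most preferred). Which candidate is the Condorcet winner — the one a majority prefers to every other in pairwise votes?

Y

With single-peaked preferences on a line, the Condorcet winner is the candidate closest to the median voter.
The median voter (position 12) is closest to Y at 13.
Check: Y vs T — voters closer to Y: 7 of 9.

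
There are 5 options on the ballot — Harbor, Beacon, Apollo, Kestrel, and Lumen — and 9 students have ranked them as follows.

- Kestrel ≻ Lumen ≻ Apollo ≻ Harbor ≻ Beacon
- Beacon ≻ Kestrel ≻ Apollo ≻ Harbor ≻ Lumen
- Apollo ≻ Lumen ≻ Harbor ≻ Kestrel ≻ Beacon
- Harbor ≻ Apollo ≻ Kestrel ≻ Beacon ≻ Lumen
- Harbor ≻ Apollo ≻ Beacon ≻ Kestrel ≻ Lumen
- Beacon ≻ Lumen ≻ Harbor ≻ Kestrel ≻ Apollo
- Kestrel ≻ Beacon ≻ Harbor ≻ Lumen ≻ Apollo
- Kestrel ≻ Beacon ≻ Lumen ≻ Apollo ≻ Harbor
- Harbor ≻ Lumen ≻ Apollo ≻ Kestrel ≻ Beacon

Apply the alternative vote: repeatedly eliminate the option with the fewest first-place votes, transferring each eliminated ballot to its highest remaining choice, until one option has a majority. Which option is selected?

Round 1: Harbor 3, Kestrel 3, Beacon 2, Apollo 1, Lumen 0. Lumen has the fewest and is eliminated.
Round 2: Harbor 3, Kestrel 3, Beacon 2, Apollo 1. Apollo has the fewest and is eliminated.
Round 3: Harbor 4, Kestrel 3, Beacon 2. Beacon has the fewest and is eliminated.
Round 4: Harbor 5, Kestrel 4. Harbor has a majority.

Harbor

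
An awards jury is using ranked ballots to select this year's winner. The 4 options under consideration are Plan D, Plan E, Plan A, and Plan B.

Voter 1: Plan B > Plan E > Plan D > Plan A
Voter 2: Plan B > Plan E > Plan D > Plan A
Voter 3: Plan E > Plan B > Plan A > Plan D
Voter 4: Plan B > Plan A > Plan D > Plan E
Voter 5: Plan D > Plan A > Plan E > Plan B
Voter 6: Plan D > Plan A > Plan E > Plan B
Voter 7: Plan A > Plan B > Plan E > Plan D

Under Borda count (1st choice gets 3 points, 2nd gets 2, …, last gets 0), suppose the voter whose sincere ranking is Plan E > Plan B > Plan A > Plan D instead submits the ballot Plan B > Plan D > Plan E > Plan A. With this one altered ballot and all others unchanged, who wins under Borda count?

Plan B

Borda totals with the altered ballot: Plan D 11, Plan E 8, Plan A 9, Plan B 14.
The winner is unchanged: still Plan B.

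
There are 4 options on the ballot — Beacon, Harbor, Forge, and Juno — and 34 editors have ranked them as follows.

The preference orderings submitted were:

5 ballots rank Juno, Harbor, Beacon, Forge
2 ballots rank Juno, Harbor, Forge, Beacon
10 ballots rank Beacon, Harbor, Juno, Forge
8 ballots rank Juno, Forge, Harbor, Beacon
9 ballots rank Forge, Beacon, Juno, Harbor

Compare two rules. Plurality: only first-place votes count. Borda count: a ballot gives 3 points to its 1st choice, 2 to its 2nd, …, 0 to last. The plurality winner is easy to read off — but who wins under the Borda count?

Juno

Plurality first-place counts: Beacon 10, Harbor 0, Forge 9, Juno 15 → Juno.
Borda totals: Beacon 53, Harbor 42, Forge 45, Juno 64 → Juno.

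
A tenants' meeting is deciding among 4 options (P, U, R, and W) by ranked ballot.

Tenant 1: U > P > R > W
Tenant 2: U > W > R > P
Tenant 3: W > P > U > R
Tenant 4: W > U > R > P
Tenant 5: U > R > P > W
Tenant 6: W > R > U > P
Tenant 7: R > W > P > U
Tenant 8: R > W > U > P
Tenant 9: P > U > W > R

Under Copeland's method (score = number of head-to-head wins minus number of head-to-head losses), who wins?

W

Pairwise results:
  P vs U: U wins 6–3.
  P vs R: R wins 6–3.
  P vs W: W wins 6–3.
  U vs R: U wins 6–3.
  U vs W: W wins 5–4.
  R vs W: W wins 5–4.
Copeland scores (wins − losses):
  P: 0 − 3 = -3
  U: 2 − 1 = 1
  R: 1 − 2 = -1
  W: 3 − 0 = 3
W has the best Copeland score.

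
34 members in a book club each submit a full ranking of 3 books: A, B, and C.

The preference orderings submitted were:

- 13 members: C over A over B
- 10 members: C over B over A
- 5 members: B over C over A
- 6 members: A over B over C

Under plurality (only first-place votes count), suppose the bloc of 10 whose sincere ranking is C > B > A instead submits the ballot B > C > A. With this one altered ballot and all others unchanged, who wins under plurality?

First-place totals with the altered ballot: A 6, B 15, C 13.
The switch changes the winner from C to B.

B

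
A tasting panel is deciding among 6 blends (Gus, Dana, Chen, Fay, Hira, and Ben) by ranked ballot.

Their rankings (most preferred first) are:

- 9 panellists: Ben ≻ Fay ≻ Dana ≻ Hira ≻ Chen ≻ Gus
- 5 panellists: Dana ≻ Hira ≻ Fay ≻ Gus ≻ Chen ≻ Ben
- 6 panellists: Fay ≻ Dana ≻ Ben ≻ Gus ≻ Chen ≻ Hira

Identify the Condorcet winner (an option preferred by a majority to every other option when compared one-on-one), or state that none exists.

Head-to-head results (20 voters total):
Gus vs Dana: Dana wins 20–0.
Gus vs Chen: Gus wins 11–9.
Gus vs Fay: Fay wins 20–0.
Gus vs Hira: Hira wins 14–6.
Gus vs Ben: Ben wins 15–5.
Dana vs Chen: Dana wins 20–0.
Dana vs Fay: Fay wins 15–5.
Dana vs Hira: Dana wins 20–0.
Dana vs Ben: Dana wins 11–9.
Chen vs Fay: Fay wins 20–0.
Chen vs Hira: Hira wins 14–6.
Chen vs Ben: Ben wins 15–5.
Fay vs Hira: Fay wins 15–5.
Fay vs Ben: Fay wins 11–9.
Hira vs Ben: Ben wins 15–5.
Fay beats each rival — Gus (20–0), Dana (15–5), Chen (20–0), Hira (15–5), Ben (11–9) — so Fay is the Condorcet winner.

Fay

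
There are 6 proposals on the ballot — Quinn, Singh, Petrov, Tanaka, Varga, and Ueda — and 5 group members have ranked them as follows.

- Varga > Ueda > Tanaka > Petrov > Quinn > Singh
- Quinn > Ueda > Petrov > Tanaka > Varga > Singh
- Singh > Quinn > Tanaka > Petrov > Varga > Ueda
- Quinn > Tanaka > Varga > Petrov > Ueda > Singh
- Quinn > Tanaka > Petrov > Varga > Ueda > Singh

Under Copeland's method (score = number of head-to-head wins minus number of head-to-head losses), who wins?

Quinn

Pairwise results:
  Quinn vs Singh: Quinn wins 4–1.
  Quinn vs Petrov: Quinn wins 4–1.
  Quinn vs Tanaka: Quinn wins 4–1.
  Quinn vs Varga: Quinn wins 4–1.
  Quinn vs Ueda: Quinn wins 4–1.
  Singh vs Petrov: Petrov wins 4–1.
  Singh vs Tanaka: Tanaka wins 4–1.
  Singh vs Varga: Varga wins 4–1.
  Singh vs Ueda: Ueda wins 4–1.
  Petrov vs Tanaka: Tanaka wins 4–1.
  Petrov vs Varga: Petrov wins 3–2.
  Petrov vs Ueda: Petrov wins 3–2.
  Tanaka vs Varga: Tanaka wins 4–1.
  Tanaka vs Ueda: Tanaka wins 3–2.
  Varga vs Ueda: Varga wins 4–1.
Copeland scores (wins − losses):
  Quinn: 5 − 0 = 5
  Singh: 0 − 5 = -5
  Petrov: 3 − 2 = 1
  Tanaka: 4 − 1 = 3
  Varga: 2 − 3 = -1
  Ueda: 1 − 4 = -3
Quinn has the best Copeland score.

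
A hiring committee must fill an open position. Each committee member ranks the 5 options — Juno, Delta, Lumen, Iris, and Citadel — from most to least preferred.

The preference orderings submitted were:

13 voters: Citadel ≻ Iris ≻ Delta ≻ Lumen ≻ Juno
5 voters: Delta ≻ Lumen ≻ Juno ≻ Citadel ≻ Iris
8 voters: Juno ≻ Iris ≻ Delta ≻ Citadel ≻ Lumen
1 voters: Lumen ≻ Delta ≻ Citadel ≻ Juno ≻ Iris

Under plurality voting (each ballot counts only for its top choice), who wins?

First-place vote totals:
  Juno: 8
  Delta: 5
  Lumen: 1
  Iris: 0
  Citadel: 13
Citadel has the most first-place votes.

Citadel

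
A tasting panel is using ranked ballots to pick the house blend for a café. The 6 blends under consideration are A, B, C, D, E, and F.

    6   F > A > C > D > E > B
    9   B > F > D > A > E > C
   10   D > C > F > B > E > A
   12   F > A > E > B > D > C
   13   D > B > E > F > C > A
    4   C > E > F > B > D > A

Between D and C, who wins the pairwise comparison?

D

Ballots ranking D above C: 9+10+12+13 = 44.
Ballots ranking C above D: 6+4 = 10.
D wins the head-to-head, 44–10.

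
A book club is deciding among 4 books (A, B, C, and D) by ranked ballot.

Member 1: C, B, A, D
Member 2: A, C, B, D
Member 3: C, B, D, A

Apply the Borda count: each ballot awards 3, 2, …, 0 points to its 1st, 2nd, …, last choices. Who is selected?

Borda scores:
  A: 1 + 3 + 0 = 4
  B: 2 + 1 + 2 = 5
  C: 3 + 2 + 3 = 8
  D: 0 + 0 + 1 = 1
C has the highest total.

C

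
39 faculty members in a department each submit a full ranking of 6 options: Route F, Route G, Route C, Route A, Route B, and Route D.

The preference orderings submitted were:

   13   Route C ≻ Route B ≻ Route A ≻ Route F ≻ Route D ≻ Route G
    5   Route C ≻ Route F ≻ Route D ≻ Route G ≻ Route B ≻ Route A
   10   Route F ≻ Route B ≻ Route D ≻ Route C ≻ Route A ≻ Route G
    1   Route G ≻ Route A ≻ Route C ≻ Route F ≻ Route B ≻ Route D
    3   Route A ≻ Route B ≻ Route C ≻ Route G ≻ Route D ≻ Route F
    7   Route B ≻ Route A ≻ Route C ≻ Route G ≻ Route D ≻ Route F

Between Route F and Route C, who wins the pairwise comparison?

Route C

Ballots ranking Route F above Route C: 10.
Ballots ranking Route C above Route F: 13+5+1+3+7 = 29.
Route C wins the head-to-head, 29–10.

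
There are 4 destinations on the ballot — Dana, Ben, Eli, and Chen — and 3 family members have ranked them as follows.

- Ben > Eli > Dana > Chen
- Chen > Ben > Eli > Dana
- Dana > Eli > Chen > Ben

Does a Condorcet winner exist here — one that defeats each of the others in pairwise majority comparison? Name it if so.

Head-to-head results (3 voters total):
Dana vs Ben: Ben wins 2–1.
Dana vs Eli: Eli wins 2–1.
Dana vs Chen: Dana wins 2–1.
Ben vs Eli: Ben wins 2–1.
Ben vs Chen: Chen wins 2–1.
Eli vs Chen: Eli wins 2–1.
No candidate beats all others: Dana beats Chen beats Ben beats Dana, a majority cycle.

There is no Condorcet winner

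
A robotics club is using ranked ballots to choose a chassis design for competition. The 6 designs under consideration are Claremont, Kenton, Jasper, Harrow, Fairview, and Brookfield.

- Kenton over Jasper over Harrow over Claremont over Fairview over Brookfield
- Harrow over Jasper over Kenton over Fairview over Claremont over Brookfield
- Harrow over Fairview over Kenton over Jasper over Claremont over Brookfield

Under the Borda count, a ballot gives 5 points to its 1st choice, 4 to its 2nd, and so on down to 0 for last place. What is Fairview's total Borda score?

Borda scores:
  Claremont: 2 + 1 + 1 = 4
  Kenton: 5 + 3 + 3 = 11
  Jasper: 4 + 4 + 2 = 10
  Harrow: 3 + 5 + 5 = 13
  Fairview: 1 + 2 + 4 = 7
  Brookfield: 0 + 0 + 0 = 0

7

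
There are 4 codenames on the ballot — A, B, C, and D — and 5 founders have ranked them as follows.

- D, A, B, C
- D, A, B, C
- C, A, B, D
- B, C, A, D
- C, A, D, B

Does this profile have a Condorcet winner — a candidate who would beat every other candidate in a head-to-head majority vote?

Head-to-head results (5 voters total):
A vs B: A wins 4–1.
A vs C: C wins 3–2.
A vs D: A wins 3–2.
B vs C: B wins 3–2.
B vs D: D wins 3–2.
C vs D: C wins 3–2.
No candidate beats all others: A beats B beats C beats A, a majority cycle.

No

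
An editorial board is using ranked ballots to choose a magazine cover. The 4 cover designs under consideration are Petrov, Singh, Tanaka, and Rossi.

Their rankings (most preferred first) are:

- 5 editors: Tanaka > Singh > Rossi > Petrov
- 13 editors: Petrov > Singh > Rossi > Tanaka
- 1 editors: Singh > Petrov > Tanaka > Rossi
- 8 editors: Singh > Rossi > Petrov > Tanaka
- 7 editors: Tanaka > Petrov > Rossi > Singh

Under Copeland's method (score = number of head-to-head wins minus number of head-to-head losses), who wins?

Pairwise results:
  Petrov vs Singh: Petrov wins 20–14.
  Petrov vs Tanaka: Petrov wins 22–12.
  Petrov vs Rossi: Petrov wins 21–13.
  Singh vs Tanaka: Singh wins 22–12.
  Singh vs Rossi: Singh wins 27–7.
  Tanaka vs Rossi: Rossi wins 21–13.
Copeland scores (wins − losses):
  Petrov: 3 − 0 = 3
  Singh: 2 − 1 = 1
  Tanaka: 0 − 3 = -3
  Rossi: 1 − 2 = -1
Petrov has the best Copeland score.

Petrov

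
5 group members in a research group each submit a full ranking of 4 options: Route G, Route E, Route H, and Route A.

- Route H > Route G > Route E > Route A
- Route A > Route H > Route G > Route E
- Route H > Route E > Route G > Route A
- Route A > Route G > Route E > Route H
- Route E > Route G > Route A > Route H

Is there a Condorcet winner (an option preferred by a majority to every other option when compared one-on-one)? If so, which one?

No Condorcet winner

Head-to-head results (5 voters total):
Route G vs Route E: Route G wins 3–2.
Route G vs Route H: Route H wins 3–2.
Route G vs Route A: Route G wins 3–2.
Route E vs Route H: Route H wins 3–2.
Route E vs Route A: Route E wins 3–2.
Route H vs Route A: Route A wins 3–2.
No candidate beats all others: Route G beats Route A beats Route H beats Route G, a majority cycle.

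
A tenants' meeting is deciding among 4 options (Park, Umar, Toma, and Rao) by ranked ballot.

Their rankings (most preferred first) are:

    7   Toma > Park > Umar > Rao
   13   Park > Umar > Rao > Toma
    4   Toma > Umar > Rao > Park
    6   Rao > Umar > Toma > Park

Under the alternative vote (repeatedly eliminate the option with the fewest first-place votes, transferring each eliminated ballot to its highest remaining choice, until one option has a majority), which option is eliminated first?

Round 1: Park 13, Toma 11, Rao 6, Umar 0. Umar has the fewest and is eliminated.
Round 2: Park 13, Toma 11, Rao 6. Rao has the fewest and is eliminated.
Round 3: Toma 17, Park 13. Toma has a majority.

Umar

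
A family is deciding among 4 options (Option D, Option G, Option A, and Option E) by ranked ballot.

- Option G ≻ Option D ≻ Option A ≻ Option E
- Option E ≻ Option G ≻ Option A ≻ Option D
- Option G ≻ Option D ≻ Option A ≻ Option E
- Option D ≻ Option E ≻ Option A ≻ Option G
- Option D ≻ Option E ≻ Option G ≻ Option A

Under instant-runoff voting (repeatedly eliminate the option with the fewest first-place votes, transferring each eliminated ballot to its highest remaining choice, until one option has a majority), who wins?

Option G

Round 1: Option D 2, Option G 2, Option E 1, Option A 0. Option A has the fewest and is eliminated.
Round 2: Option D 2, Option G 2, Option E 1. Option E has the fewest and is eliminated.
Round 3: Option G 3, Option D 2. Option G has a majority.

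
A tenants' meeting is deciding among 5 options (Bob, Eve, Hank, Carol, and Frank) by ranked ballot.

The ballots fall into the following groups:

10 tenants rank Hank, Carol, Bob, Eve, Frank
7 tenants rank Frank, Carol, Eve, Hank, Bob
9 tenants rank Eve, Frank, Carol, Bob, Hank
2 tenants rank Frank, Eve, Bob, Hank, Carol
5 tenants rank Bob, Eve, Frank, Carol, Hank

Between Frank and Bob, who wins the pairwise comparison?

Frank

Ballots ranking Frank above Bob: 7+9+2 = 18.
Ballots ranking Bob above Frank: 10+5 = 15.
Frank wins the head-to-head, 18–15.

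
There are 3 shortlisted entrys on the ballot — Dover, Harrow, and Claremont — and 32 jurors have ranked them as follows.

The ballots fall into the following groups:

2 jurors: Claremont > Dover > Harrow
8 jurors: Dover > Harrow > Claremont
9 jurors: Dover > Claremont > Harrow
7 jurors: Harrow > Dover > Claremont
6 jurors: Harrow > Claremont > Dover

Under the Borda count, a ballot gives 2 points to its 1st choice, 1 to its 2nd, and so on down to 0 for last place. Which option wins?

Borda scores:
  Dover: 2·1 + 8·2 + 9·2 + 7·1 + 6·0 = 43
  Harrow: 2·0 + 8·1 + 9·0 + 7·2 + 6·2 = 34
  Claremont: 2·2 + 8·0 + 9·1 + 7·0 + 6·1 = 19
Dover has the highest total.

Dover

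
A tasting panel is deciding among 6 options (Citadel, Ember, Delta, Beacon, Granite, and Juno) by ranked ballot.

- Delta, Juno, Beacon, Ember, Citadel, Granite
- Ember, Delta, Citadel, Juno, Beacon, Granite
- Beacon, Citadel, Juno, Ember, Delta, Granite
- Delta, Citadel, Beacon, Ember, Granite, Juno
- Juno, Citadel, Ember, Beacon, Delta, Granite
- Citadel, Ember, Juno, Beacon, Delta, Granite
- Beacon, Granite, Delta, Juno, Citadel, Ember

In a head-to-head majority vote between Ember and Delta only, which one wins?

Ballots ranking Ember above Delta: 4.
Ballots ranking Delta above Ember: 3.
Ember wins the head-to-head, 4–3.

Ember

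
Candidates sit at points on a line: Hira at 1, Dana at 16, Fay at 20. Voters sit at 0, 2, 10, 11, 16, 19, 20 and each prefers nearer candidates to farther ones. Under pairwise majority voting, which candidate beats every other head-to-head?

With single-peaked preferences on a line, the Condorcet winner is the candidate closest to the median voter.
The median voter (position 11) is closest to Dana at 16.
Check: Dana vs Hira — voters closer to Dana: 5 of 7.

Dana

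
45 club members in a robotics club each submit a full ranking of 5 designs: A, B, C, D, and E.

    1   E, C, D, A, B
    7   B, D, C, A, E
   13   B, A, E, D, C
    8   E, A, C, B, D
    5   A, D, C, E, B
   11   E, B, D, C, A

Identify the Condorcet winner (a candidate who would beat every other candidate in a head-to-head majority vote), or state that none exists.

No Condorcet winner

Head-to-head results (45 voters total):
A vs B: B wins 31–14.
A vs C: A wins 26–19.
A vs D: A wins 26–19.
A vs E: A wins 25–20.
B vs C: B wins 31–14.
B vs D: B wins 39–6.
B vs E: E wins 25–20.
C vs D: D wins 36–9.
C vs E: E wins 33–12.
D vs E: E wins 33–12.
No candidate beats all others: A beats E beats B beats A, a majority cycle.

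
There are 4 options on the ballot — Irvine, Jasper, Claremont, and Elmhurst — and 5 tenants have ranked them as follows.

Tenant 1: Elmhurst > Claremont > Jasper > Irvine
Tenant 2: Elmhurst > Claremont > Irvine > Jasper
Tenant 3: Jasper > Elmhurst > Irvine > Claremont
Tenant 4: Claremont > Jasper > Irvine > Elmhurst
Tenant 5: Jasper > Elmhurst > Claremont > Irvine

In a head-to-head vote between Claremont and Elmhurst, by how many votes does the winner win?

3

Ballots ranking Claremont above Elmhurst: 1.
Ballots ranking Elmhurst above Claremont: 4.
Elmhurst wins 4–1, a margin of 3.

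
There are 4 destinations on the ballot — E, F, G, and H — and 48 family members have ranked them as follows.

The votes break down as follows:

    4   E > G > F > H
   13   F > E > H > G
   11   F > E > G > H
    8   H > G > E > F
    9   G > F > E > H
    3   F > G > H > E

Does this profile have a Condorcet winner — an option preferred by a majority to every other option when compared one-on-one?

Yes

Head-to-head results (48 voters total):
E vs F: F wins 36–12.
E vs G: E wins 28–20.
E vs H: E wins 37–11.
F vs G: F wins 27–21.
F vs H: F wins 40–8.
G vs H: G wins 27–21.
F beats each rival — E (36–12), G (27–21), H (40–8) — so F is the Condorcet winner.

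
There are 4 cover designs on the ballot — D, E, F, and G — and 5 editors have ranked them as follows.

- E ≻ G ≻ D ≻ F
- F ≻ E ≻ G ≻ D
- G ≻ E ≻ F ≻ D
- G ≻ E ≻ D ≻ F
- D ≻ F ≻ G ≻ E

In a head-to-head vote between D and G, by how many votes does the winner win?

Ballots ranking D above G: 1.
Ballots ranking G above D: 4.
G wins 4–1, a margin of 3.

3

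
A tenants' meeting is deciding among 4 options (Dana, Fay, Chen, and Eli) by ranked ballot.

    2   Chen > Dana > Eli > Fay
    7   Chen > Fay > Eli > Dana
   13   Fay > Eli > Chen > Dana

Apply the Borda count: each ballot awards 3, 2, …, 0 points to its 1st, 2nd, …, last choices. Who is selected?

Fay

Borda scores:
  Dana: 2·2 + 7·0 + 13·0 = 4
  Fay: 2·0 + 7·2 + 13·3 = 53
  Chen: 2·3 + 7·3 + 13·1 = 40
  Eli: 2·1 + 7·1 + 13·2 = 35
Fay has the highest total.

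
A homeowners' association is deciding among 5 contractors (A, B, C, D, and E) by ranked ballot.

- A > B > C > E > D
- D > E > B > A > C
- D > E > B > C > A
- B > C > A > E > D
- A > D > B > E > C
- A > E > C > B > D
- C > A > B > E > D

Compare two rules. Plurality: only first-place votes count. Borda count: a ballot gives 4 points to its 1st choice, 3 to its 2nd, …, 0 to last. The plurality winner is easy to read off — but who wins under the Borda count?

Plurality first-place counts: A 3, B 1, C 1, D 2, E 0 → A.
Borda totals: A 18, B 16, C 12, D 11, E 13 → A.

A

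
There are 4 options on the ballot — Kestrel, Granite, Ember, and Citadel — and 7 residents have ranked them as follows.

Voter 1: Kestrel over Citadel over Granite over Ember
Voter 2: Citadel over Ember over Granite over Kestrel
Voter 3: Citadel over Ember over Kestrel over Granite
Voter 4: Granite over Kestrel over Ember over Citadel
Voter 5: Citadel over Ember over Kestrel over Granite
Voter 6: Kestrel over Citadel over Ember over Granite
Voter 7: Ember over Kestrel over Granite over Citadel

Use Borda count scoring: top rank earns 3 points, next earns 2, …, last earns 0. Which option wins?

Citadel

Borda scores:
  Kestrel: 3 + 0 + 1 + 2 + 1 + 3 + 2 = 12
  Granite: 1 + 1 + 0 + 3 + 0 + 0 + 1 = 6
  Ember: 0 + 2 + 2 + 1 + 2 + 1 + 3 = 11
  Citadel: 2 + 3 + 3 + 0 + 3 + 2 + 0 = 13
Citadel has the highest total.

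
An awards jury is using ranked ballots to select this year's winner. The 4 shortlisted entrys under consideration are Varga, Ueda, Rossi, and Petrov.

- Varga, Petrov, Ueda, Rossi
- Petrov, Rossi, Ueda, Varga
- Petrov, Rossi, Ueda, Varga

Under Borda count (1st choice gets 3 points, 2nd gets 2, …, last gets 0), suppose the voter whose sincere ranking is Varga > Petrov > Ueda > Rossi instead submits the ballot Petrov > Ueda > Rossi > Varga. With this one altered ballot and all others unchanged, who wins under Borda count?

Borda totals with the altered ballot: Varga 0, Ueda 4, Rossi 5, Petrov 9.
The winner is unchanged: still Petrov.

Petrov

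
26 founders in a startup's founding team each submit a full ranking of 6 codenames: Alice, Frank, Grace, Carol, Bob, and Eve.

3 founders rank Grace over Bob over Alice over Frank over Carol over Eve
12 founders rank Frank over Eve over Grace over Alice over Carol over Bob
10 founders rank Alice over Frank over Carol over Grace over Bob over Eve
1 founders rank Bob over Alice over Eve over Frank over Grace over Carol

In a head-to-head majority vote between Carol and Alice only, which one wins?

Ballots ranking Carol above Alice: 0.
Ballots ranking Alice above Carol: 3+12+10+1 = 26.
Alice wins the head-to-head, 26–0.

Alice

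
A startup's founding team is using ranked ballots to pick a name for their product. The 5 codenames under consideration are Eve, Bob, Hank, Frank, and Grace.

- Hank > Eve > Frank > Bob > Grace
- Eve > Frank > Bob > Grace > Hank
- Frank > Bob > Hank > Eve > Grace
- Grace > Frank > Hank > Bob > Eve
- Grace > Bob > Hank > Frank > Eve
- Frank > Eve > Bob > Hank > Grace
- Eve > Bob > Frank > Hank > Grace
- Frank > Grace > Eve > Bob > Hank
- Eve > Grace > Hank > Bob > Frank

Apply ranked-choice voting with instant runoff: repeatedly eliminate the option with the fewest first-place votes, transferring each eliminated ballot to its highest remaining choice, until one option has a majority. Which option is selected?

Frank

Round 1: Eve 3, Frank 3, Grace 2, Hank 1, Bob 0. Bob has the fewest and is eliminated.
Round 2: Eve 3, Frank 3, Grace 2, Hank 1. Hank has the fewest and is eliminated.
Round 3: Eve 4, Frank 3, Grace 2. Grace has the fewest and is eliminated.
Round 4: Frank 5, Eve 4. Frank has a majority.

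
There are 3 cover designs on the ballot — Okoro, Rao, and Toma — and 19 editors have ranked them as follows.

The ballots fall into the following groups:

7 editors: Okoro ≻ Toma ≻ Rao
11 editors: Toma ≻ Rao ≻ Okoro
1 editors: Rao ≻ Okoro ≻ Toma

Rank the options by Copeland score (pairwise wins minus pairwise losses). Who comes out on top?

Pairwise results:
  Okoro vs Rao: Rao wins 12–7.
  Okoro vs Toma: Toma wins 11–8.
  Rao vs Toma: Toma wins 18–1.
Copeland scores (wins − losses):
  Okoro: 0 − 2 = -2
  Rao: 1 − 1 = 0
  Toma: 2 − 0 = 2
Toma has the best Copeland score.

Toma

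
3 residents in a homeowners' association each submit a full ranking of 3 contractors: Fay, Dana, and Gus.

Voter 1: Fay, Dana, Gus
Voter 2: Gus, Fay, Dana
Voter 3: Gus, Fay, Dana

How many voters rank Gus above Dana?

Ballots ranking Gus above Dana: 2.
Ballots ranking Dana above Gus: 1.
So 2 of 3 voters prefer Gus to Dana.

2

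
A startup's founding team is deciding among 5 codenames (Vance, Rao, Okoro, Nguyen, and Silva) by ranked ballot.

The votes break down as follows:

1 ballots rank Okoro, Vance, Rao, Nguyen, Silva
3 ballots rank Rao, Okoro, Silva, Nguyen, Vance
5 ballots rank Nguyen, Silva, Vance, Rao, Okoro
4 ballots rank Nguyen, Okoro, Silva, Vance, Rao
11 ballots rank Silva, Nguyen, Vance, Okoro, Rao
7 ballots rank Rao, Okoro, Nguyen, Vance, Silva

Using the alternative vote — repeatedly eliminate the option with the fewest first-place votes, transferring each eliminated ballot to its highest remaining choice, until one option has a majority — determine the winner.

Silva

Round 1: Silva 11, Rao 10, Nguyen 9, Okoro 1, Vance 0. Vance has the fewest and is eliminated.
Round 2: Silva 11, Rao 10, Nguyen 9, Okoro 1. Okoro has the fewest and is eliminated.
Round 3: Rao 11, Silva 11, Nguyen 9. Nguyen has the fewest and is eliminated.
Round 4: Silva 20, Rao 11. Silva has a majority.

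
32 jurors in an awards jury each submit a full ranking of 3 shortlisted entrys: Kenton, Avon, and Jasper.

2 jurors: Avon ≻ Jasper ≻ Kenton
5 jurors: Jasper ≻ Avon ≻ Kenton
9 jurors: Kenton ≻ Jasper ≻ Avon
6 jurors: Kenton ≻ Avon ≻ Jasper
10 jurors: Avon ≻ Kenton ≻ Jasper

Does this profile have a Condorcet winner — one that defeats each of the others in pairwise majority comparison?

Head-to-head results (32 voters total):
Kenton vs Avon: Avon wins 17–15.
Kenton vs Jasper: Kenton wins 25–7.
Avon vs Jasper: Avon wins 18–14.
Avon beats each rival — Kenton (17–15), Jasper (18–14) — so Avon is the Condorcet winner.

Yes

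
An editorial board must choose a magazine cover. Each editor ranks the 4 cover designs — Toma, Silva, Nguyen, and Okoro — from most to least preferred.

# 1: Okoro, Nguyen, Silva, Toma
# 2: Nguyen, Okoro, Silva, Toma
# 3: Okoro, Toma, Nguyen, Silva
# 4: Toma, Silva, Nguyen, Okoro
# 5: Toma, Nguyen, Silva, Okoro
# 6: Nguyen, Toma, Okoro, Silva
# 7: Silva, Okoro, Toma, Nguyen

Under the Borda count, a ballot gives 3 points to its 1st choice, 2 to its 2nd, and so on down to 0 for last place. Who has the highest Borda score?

Nguyen

Borda scores:
  Toma: 0 + 0 + 2 + 3 + 3 + 2 + 1 = 11
  Silva: 1 + 1 + 0 + 2 + 1 + 0 + 3 = 8
  Nguyen: 2 + 3 + 1 + 1 + 2 + 3 + 0 = 12
  Okoro: 3 + 2 + 3 + 0 + 0 + 1 + 2 = 11
Nguyen has the highest total.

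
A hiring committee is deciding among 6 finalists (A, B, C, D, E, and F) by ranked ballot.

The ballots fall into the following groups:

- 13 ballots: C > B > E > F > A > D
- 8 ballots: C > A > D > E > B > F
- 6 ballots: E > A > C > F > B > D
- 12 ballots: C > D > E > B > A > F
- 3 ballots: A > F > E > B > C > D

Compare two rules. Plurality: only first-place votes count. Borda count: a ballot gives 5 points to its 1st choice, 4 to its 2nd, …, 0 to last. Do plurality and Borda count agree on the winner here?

Yes

Plurality first-place counts: A 3, B 0, C 33, D 0, E 6, F 0 → C.
Borda totals: A 96, B 96, C 186, D 72, E 130, F 50 → C.
The two rules agree on C.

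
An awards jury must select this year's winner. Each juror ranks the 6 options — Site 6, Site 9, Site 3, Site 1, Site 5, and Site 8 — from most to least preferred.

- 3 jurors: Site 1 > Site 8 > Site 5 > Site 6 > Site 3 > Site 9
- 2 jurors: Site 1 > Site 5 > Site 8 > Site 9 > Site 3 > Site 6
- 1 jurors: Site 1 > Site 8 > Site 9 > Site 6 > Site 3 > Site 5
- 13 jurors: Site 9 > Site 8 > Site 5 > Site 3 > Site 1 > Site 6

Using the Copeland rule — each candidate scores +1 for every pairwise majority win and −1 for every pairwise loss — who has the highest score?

Pairwise results:
  Site 6 vs Site 9: Site 9 wins 16–3.
  Site 6 vs Site 3: Site 3 wins 15–4.
  Site 6 vs Site 1: Site 1 wins 19–0.
  Site 6 vs Site 5: Site 5 wins 18–1.
  Site 6 vs Site 8: Site 8 wins 19–0.
  Site 9 vs Site 3: Site 9 wins 16–3.
  Site 9 vs Site 1: Site 9 wins 13–6.
  Site 9 vs Site 5: Site 9 wins 14–5.
  Site 9 vs Site 8: Site 9 wins 13–6.
  Site 3 vs Site 1: Site 3 wins 13–6.
  Site 3 vs Site 5: Site 5 wins 18–1.
  Site 3 vs Site 8: Site 8 wins 19–0.
  Site 1 vs Site 5: Site 5 wins 13–6.
  Site 1 vs Site 8: Site 8 wins 13–6.
  Site 5 vs Site 8: Site 8 wins 17–2.
Copeland scores (wins − losses):
  Site 6: 0 − 5 = -5
  Site 9: 5 − 0 = 5
  Site 3: 2 − 3 = -1
  Site 1: 1 − 4 = -3
  Site 5: 3 − 2 = 1
  Site 8: 4 − 1 = 3
Site 9 has the best Copeland score.

Site 9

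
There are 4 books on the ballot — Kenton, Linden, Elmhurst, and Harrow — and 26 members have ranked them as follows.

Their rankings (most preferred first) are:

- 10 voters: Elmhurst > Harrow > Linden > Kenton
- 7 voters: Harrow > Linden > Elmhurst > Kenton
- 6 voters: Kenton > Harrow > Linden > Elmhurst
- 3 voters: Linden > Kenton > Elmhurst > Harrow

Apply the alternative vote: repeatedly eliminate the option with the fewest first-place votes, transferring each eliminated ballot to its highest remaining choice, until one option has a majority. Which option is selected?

Elmhurst

Round 1: Elmhurst 10, Harrow 7, Kenton 6, Linden 3. Linden has the fewest and is eliminated.
Round 2: Elmhurst 10, Kenton 9, Harrow 7. Harrow has the fewest and is eliminated.
Round 3: Elmhurst 17, Kenton 9. Elmhurst has a majority.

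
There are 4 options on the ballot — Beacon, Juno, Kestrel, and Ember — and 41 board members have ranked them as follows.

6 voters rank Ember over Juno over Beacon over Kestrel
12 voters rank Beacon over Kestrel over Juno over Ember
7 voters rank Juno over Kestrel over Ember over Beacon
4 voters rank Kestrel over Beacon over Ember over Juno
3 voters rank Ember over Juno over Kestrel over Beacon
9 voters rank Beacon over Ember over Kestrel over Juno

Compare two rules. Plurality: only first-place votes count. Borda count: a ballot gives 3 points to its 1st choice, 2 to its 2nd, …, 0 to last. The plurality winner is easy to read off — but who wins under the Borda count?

Plurality first-place counts: Beacon 21, Juno 7, Kestrel 4, Ember 9 → Beacon.
Borda totals: Beacon 77, Juno 51, Kestrel 62, Ember 56 → Beacon.

Beacon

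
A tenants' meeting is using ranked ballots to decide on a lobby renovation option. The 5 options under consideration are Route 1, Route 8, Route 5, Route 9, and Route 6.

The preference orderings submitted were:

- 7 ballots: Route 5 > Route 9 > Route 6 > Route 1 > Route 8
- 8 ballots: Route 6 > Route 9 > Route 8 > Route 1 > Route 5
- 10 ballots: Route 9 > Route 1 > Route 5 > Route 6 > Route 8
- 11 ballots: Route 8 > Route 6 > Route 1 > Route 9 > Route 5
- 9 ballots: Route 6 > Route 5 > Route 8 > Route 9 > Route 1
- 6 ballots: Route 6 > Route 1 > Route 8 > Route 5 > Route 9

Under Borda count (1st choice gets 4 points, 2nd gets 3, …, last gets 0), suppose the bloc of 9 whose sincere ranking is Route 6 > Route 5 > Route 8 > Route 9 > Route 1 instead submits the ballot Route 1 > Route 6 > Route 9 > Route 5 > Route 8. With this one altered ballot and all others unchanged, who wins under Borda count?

Borda totals with the altered ballot: Route 1 121, Route 8 72, Route 5 63, Route 9 114, Route 6 140.
The winner is unchanged: still Route 6.

Route 6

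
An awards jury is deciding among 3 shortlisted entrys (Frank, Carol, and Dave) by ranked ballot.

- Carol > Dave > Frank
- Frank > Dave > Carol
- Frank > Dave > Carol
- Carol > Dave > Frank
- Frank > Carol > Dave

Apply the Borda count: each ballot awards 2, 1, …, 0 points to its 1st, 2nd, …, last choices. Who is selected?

Frank

Borda scores:
  Frank: 0 + 2 + 2 + 0 + 2 = 6
  Carol: 2 + 0 + 0 + 2 + 1 = 5
  Dave: 1 + 1 + 1 + 1 + 0 = 4
Frank has the highest total.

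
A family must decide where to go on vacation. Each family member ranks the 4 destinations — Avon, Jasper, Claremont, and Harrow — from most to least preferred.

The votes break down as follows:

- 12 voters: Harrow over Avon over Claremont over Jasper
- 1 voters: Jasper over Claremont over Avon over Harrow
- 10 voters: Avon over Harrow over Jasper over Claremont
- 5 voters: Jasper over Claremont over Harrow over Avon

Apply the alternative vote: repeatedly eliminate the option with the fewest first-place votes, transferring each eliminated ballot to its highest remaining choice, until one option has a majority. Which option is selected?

Harrow

Round 1: Harrow 12, Avon 10, Jasper 6, Claremont 0. Claremont has the fewest and is eliminated.
Round 2: Harrow 12, Avon 10, Jasper 6. Jasper has the fewest and is eliminated.
Round 3: Harrow 17, Avon 11. Harrow has a majority.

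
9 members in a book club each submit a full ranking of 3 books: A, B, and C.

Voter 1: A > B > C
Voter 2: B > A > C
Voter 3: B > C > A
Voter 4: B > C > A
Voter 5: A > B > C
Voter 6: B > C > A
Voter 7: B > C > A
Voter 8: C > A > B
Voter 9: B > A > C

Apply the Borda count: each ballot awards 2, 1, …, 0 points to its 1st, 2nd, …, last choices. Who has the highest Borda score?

Borda scores:
  A: 2 + 1 + 0 + 0 + 2 + 0 + 0 + 1 + 1 = 7
  B: 1 + 2 + 2 + 2 + 1 + 2 + 2 + 0 + 2 = 14
  C: 0 + 0 + 1 + 1 + 0 + 1 + 1 + 2 + 0 = 6
B has the highest total.

B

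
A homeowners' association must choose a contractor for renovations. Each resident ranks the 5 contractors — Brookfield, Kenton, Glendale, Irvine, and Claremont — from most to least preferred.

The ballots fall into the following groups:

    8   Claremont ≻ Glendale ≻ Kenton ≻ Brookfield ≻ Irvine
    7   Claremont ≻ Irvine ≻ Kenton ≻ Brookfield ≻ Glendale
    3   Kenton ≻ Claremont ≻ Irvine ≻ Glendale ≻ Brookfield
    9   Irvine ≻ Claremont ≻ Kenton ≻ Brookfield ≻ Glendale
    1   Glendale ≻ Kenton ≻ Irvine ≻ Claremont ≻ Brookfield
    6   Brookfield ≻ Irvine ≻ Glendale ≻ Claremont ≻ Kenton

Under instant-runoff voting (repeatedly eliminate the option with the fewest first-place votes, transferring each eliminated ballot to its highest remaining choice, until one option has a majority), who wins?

Round 1: Claremont 15, Irvine 9, Brookfield 6, Kenton 3, Glendale 1. Glendale has the fewest and is eliminated.
Round 2: Claremont 15, Irvine 9, Brookfield 6, Kenton 4. Kenton has the fewest and is eliminated.
Round 3: Claremont 18, Irvine 10, Brookfield 6. Claremont has a majority.

Claremont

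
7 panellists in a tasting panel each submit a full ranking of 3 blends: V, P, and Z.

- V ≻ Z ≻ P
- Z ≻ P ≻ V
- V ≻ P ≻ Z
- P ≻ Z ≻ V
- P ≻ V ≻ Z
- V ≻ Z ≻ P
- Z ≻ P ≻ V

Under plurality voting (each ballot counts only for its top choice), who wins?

V

First-place vote totals:
  V: 3
  P: 2
  Z: 2
V has the most first-place votes.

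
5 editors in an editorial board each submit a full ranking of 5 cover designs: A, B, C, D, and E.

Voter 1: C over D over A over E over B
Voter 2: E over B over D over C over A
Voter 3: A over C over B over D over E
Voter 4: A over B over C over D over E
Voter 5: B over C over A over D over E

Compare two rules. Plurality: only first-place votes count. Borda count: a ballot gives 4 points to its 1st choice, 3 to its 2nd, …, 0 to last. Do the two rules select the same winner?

Plurality first-place counts: A 2, B 1, C 1, D 0, E 1 → A.
Borda totals: A 12, B 12, C 13, D 8, E 5 → C.
The two rules disagree: plurality picks A, Borda picks C.

No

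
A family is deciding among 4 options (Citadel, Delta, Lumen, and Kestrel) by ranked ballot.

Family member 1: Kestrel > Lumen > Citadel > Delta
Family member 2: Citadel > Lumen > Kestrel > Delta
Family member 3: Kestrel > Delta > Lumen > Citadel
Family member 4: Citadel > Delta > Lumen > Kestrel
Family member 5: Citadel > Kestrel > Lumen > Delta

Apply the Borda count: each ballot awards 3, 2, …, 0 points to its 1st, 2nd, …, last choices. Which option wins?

Borda scores:
  Citadel: 1 + 3 + 0 + 3 + 3 = 10
  Delta: 0 + 0 + 2 + 2 + 0 = 4
  Lumen: 2 + 2 + 1 + 1 + 1 = 7
  Kestrel: 3 + 1 + 3 + 0 + 2 = 9
Citadel has the highest total.

Citadel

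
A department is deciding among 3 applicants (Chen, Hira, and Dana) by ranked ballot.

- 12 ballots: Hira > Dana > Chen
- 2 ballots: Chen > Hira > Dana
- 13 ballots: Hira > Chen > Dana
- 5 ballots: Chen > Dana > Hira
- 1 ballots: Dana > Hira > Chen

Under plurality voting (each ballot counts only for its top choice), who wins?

Hira

First-place vote totals:
  Chen: 7
  Hira: 25
  Dana: 1
Hira has the most first-place votes.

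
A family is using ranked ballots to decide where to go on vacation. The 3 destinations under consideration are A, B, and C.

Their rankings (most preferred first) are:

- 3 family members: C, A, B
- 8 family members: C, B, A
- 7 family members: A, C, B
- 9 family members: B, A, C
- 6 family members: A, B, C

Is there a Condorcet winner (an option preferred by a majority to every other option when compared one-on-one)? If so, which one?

No Condorcet winner

Head-to-head results (33 voters total):
A vs B: B wins 17–16.
A vs C: A wins 22–11.
B vs C: C wins 18–15.
No candidate beats all others: A beats C beats B beats A, a majority cycle.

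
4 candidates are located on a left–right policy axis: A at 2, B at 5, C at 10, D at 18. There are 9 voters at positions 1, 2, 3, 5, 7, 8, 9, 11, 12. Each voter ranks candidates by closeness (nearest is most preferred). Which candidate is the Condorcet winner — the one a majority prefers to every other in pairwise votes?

With single-peaked preferences on a line, the Condorcet winner is the candidate closest to the median voter.
The median voter (position 7) is closest to B at 5.
Check: B vs A — voters closer to B: 6 of 9.

B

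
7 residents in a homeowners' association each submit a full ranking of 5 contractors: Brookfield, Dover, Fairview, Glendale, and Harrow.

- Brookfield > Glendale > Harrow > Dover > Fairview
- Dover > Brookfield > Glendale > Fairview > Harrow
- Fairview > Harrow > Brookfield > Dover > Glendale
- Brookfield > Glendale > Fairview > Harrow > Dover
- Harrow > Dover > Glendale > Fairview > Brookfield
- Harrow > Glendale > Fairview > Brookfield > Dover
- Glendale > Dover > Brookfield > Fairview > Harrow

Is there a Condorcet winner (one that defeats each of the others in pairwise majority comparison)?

Yes

Head-to-head results (7 voters total):
Brookfield vs Dover: Brookfield wins 4–3.
Brookfield vs Fairview: Brookfield wins 4–3.
Brookfield vs Glendale: Brookfield wins 4–3.
Brookfield vs Harrow: Brookfield wins 4–3.
Dover vs Fairview: Dover wins 4–3.
Dover vs Glendale: Glendale wins 4–3.
Dover vs Harrow: Harrow wins 5–2.
Fairview vs Glendale: Glendale wins 6–1.
Fairview vs Harrow: Fairview wins 4–3.
Glendale vs Harrow: Glendale wins 4–3.
Brookfield beats each rival — Dover (4–3), Fairview (4–3), Glendale (4–3), Harrow (4–3) — so Brookfield is the Condorcet winner.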